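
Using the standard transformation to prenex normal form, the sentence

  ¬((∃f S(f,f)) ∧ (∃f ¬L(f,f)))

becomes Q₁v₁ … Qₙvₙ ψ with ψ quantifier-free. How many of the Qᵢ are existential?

Push ¬ through the quantifiers and connectives to reach negation normal form:
  (∀f ¬S(f,f)) ∨ (∀f L(f,f))
Standardize variables apart so no two quantifiers bind the same name: f↦b.
  (∀f ¬S(f,f)) ∨ (∀b L(b,b))
Extract every quantifier outward, since the variables are now distinct and don't occur free across branches:
  ∀f ∀b (¬S(f,f) ∨ L(b,b))
The prefix is ∀f ∀b: 2 universal, 0 existential.

0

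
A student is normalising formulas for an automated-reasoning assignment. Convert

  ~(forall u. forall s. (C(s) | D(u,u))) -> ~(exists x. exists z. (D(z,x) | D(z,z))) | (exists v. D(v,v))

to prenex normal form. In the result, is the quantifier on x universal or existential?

universal

Rewrite implications/biconditionals: A → B as ¬A ∨ B.
  ~~(forall u. forall s. (C(s) | D(u,u))) | ~(exists x. exists z. (D(z,x) | D(z,z))) | (exists v. D(v,v))
Move each ¬ inward, flipping quantifiers it crosses:
  (forall u. forall s. (C(s) | D(u,u))) | (forall x. forall z. (~D(z,x) & ~D(z,z))) | (exists v. D(v,v))
All bound variables are already distinct, so no renaming is needed.
Pull the quantifiers to the front (each side's bound variable is not free in the other side):
  forall u. forall s. forall x. forall z. exists v. (C(s) | D(u,u) | ~D(z,x) & ~D(z,z) | D(v,v))
The quantifier exists x sits under an odd number of negations (counting the antecedent side of each →), so it flips to forall x.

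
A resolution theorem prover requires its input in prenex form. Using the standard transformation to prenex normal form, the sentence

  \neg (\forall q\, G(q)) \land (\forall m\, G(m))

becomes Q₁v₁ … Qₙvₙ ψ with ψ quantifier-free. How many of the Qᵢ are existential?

Drive negations inward (¬∀x A ≡ ∃x ¬A, ¬∃x A ≡ ∀x ¬A, De Morgan for ∧/∨):
  (\exists q\, \neg G(q)) \land (\forall m\, G(m))
All bound variables are already distinct, so no renaming is needed.
Extract every quantifier outward, since the variables are now distinct and don't occur free across branches:
  \exists q\, \forall m\, (\neg G(q) \land G(m))
The prefix is \exists q \forall m: 1 universal, 1 existential.

1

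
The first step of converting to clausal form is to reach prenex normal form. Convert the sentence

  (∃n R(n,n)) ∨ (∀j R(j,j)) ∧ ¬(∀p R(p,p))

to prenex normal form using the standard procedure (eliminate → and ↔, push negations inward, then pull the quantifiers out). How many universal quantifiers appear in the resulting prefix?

Push ¬ through the quantifiers and connectives to reach negation normal form:
  (∃n R(n,n)) ∨ (∀j R(j,j)) ∧ (∃p ¬R(p,p))
Finally move all quantifiers to the prefix:
  ∃n ∀j ∃p (R(n,n) ∨ R(j,j) ∧ ¬R(p,p))
The prefix is ∃n ∀j ∃p: 1 universal, 2 existential.

1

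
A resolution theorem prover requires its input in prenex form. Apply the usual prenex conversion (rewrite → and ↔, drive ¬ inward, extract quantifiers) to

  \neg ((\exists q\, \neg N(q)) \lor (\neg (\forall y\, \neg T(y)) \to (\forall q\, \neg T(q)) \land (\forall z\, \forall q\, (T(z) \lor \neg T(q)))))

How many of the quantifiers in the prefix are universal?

1

Eliminate → and ↔ using ¬ and ∨.
  \neg ((\exists q\, \neg N(q)) \lor \neg \neg (\forall y\, \neg T(y)) \lor (\forall q\, \neg T(q)) \land (\forall z\, \forall q\, (T(z) \lor \neg T(q))))
Drive negations inward (¬∀x A ≡ ∃x ¬A, ¬∃x A ≡ ∀x ¬A, De Morgan for ∧/∨):
  (\forall q\, N(q)) \land (\exists y\, T(y)) \land ((\exists q\, T(q)) \lor (\exists z\, \exists q\, (\neg T(z) \land T(q))))
Standardize variables apart so no two quantifiers bind the same name: q↦w, q↦v1.
  (\forall q\, N(q)) \land (\exists y\, T(y)) \land ((\exists w\, T(w)) \lor (\exists z\, \exists v1\, (\neg T(z) \land T(v1))))
Pull the quantifiers to the front (each side's bound variable is not free in the other side):
  \forall q\, \exists y\, \exists w\, \exists z\, \exists v1\, (N(q) \land T(y) \land (T(w) \lor \neg T(z) \land T(v1)))
The prefix is \forall q \exists y \exists w \exists z \exists v1: 1 universal, 4 existential.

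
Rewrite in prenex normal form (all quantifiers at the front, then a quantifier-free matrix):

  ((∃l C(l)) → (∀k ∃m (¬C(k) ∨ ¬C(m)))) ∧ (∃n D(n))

Eliminate → and ↔ using ¬ and ∨.
  (¬(∃l C(l)) ∨ (∀k ∃m (¬C(k) ∨ ¬C(m)))) ∧ (∃n D(n))
Move each ¬ inward, flipping quantifiers it crosses:
  ((∀l ¬C(l)) ∨ (∀k ∃m (¬C(k) ∨ ¬C(m)))) ∧ (∃n D(n))
Finally move all quantifiers to the prefix:
  ∀l ∀k ∃m ∃n ((¬C(l) ∨ ¬C(k) ∨ ¬C(m)) ∧ D(n))

∀l ∀k ∃m ∃n ((¬C(l) ∨ ¬C(k) ∨ ¬C(m)) ∧ D(n))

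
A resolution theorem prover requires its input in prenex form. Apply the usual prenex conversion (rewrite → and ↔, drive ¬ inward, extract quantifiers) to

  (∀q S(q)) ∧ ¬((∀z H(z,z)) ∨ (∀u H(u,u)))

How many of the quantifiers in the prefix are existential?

Move each ¬ inward, flipping quantifiers it crosses:
  (∀q S(q)) ∧ (∃z ¬H(z,z)) ∧ (∃u ¬H(u,u))
Finally move all quantifiers to the prefix:
  ∀q ∃z ∃u (S(q) ∧ ¬H(z,z) ∧ ¬H(u,u))
The prefix is ∀q ∃z ∃u: 1 universal, 2 existential.

2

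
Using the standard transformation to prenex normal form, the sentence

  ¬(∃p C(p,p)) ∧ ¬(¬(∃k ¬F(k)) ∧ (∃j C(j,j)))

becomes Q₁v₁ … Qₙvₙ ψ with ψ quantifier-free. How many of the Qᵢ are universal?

2

Move each ¬ inward, flipping quantifiers it crosses:
  (∀p ¬C(p,p)) ∧ ((∃k ¬F(k)) ∨ (∀j ¬C(j,j)))
Extract every quantifier outward, since the variables are now distinct and don't occur free across branches:
  ∀p ∃k ∀j (¬C(p,p) ∧ (¬F(k) ∨ ¬C(j,j)))
The prefix is ∀p ∃k ∀j: 2 universal, 1 existential.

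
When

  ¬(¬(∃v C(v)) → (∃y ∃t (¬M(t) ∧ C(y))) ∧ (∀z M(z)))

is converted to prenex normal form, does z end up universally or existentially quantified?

Rewrite implications/biconditionals: A → B as ¬A ∨ B.
  ¬(¬¬(∃v C(v)) ∨ (∃y ∃t (¬M(t) ∧ C(y))) ∧ (∀z M(z)))
Push ¬ through the quantifiers and connectives to reach negation normal form:
  (∀v ¬C(v)) ∧ ((∀y ∀t (M(t) ∨ ¬C(y))) ∨ (∃z ¬M(z)))
All bound variables are already distinct, so no renaming is needed.
Finally move all quantifiers to the prefix:
  ∀v ∀y ∀t ∃z (¬C(v) ∧ (M(t) ∨ ¬C(y) ∨ ¬M(z)))
The quantifier ∀z sits under an odd number of negations (counting the antecedent side of each →), so it flips to ∃z.

existential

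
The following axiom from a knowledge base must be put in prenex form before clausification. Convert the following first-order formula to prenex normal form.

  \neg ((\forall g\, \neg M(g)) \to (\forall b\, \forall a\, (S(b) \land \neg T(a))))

\forall g\, \exists b\, \exists a\, (\neg M(g) \land (\neg S(b) \lor T(a)))

First replace A → B with ¬A ∨ B.
  \neg (\neg (\forall g\, \neg M(g)) \lor (\forall b\, \forall a\, (S(b) \land \neg T(a))))
Drive negations inward (¬∀x A ≡ ∃x ¬A, ¬∃x A ≡ ∀x ¬A, De Morgan for ∧/∨):
  (\forall g\, \neg M(g)) \land (\exists b\, \exists a\, (\neg S(b) \lor T(a)))
Finally move all quantifiers to the prefix:
  \forall g\, \exists b\, \exists a\, (\neg M(g) \land (\neg S(b) \lor T(a)))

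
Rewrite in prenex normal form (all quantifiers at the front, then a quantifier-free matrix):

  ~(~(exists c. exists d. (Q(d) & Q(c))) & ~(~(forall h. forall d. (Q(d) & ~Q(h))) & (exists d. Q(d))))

exists c. exists d. exists h. exists s. exists u. (Q(d) & Q(c) | (~Q(s) | Q(h)) & Q(u))

Push ¬ through the quantifiers and connectives to reach negation normal form:
  (exists c. exists d. (Q(d) & Q(c))) | (exists h. exists d. (~Q(d) | Q(h))) & (exists d. Q(d))
Give each quantifier a distinct variable: d↦s, d↦u.
  (exists c. exists d. (Q(d) & Q(c))) | (exists h. exists s. (~Q(s) | Q(h))) & (exists u. Q(u))
Pull the quantifiers to the front (each side's bound variable is not free in the other side):
  exists c. exists d. exists h. exists s. exists u. (Q(d) & Q(c) | (~Q(s) | Q(h)) & Q(u))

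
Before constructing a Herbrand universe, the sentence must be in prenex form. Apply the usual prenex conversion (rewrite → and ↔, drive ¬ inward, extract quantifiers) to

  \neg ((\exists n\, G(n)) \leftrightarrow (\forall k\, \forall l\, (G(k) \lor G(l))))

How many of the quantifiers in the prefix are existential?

3

Rewrite implications/biconditionals: A → B as ¬A ∨ B; A ↔ B as (¬A ∨ B) ∧ (¬B ∨ A).
  \neg ((\neg (\exists n\, G(n)) \lor (\forall k\, \forall l\, (G(k) \lor G(l)))) \land (\neg (\forall k\, \forall l\, (G(k) \lor G(l))) \lor (\exists n\, G(n))))
Drive negations inward (¬∀x A ≡ ∃x ¬A, ¬∃x A ≡ ∀x ¬A, De Morgan for ∧/∨):
  (\exists n\, G(n)) \land (\exists k\, \exists l\, (\neg G(k) \land \neg G(l))) \lor (\forall k\, \forall l\, (G(k) \lor G(l))) \land (\forall n\, \neg G(n))
Give each quantifier a distinct variable: k↦b, l↦y1, n↦t.
  (\exists n\, G(n)) \land (\exists k\, \exists l\, (\neg G(k) \land \neg G(l))) \lor (\forall b\, \forall y1\, (G(b) \lor G(y1))) \land (\forall t\, \neg G(t))
Pull the quantifiers to the front (each side's bound variable is not free in the other side):
  \exists n\, \exists k\, \exists l\, \forall b\, \forall y1\, \forall t\, (G(n) \land \neg G(k) \land \neg G(l) \lor (G(b) \lor G(y1)) \land \neg G(t))
The prefix is \exists n \exists k \exists l \forall b \forall y1 \forall t: 3 universal, 3 existential.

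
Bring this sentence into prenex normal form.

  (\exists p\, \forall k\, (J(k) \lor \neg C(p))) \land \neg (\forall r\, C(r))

\exists p\, \forall k\, \exists r\, ((J(k) \lor \neg C(p)) \land \neg C(r))

Drive negations inward (¬∀x A ≡ ∃x ¬A, ¬∃x A ≡ ∀x ¬A, De Morgan for ∧/∨):
  (\exists p\, \forall k\, (J(k) \lor \neg C(p))) \land (\exists r\, \neg C(r))
Finally move all quantifiers to the prefix:
  \exists p\, \forall k\, \exists r\, ((J(k) \lor \neg C(p)) \land \neg C(r))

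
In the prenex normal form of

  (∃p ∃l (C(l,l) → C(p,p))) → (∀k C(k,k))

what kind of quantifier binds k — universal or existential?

universal

First replace A → B with ¬A ∨ B.
  ¬(∃p ∃l (¬C(l,l) ∨ C(p,p))) ∨ (∀k C(k,k))
Move each ¬ inward, flipping quantifiers it crosses:
  (∀p ∀l (C(l,l) ∧ ¬C(p,p))) ∨ (∀k C(k,k))
Pull the quantifiers to the front (each side's bound variable is not free in the other side):
  ∀p ∀l ∀k (C(l,l) ∧ ¬C(p,p) ∨ C(k,k))
The quantifier ∀k sits under an even number of negations (counting the antecedent side of each →), so it remains universal.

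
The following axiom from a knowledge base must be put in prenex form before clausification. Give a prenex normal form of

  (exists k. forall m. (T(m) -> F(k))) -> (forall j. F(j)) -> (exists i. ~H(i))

forall k. exists m. exists j. exists i. (T(m) & ~F(k) | ~F(j) | ~H(i))

Eliminate → and ↔ using ¬ and ∨.
  ~(exists k. forall m. (~T(m) | F(k))) | ~(forall j. F(j)) | (exists i. ~H(i))
Move each ¬ inward, flipping quantifiers it crosses:
  (forall k. exists m. (T(m) & ~F(k))) | (exists j. ~F(j)) | (exists i. ~H(i))
Finally move all quantifiers to the prefix:
  forall k. exists m. exists j. exists i. (T(m) & ~F(k) | ~F(j) | ~H(i))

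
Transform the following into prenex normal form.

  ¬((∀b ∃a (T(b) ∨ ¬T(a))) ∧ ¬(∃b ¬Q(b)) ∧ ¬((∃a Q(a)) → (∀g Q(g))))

First replace A → B with ¬A ∨ B.
  ¬((∀b ∃a (T(b) ∨ ¬T(a))) ∧ ¬(∃b ¬Q(b)) ∧ ¬(¬(∃a Q(a)) ∨ (∀g Q(g))))
Move each ¬ inward, flipping quantifiers it crosses:
  (∃b ∀a (¬T(b) ∧ T(a))) ∨ (∃b ¬Q(b)) ∨ (∀a ¬Q(a)) ∨ (∀g Q(g))
Give each quantifier a distinct variable: b↦x, a↦v.
  (∃b ∀a (¬T(b) ∧ T(a))) ∨ (∃x ¬Q(x)) ∨ (∀v ¬Q(v)) ∨ (∀g Q(g))
Finally move all quantifiers to the prefix:
  ∃b ∀a ∃x ∀v ∀g (¬T(b) ∧ T(a) ∨ ¬Q(x) ∨ ¬Q(v) ∨ Q(g))

∃b ∀a ∃x ∀v ∀g (¬T(b) ∧ T(a) ∨ ¬Q(x) ∨ ¬Q(v) ∨ Q(g))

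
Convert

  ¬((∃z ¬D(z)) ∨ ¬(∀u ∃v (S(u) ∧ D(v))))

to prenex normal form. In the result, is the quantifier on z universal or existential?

universal

Move each ¬ inward, flipping quantifiers it crosses:
  (∀z D(z)) ∧ (∀u ∃v (S(u) ∧ D(v)))
Finally move all quantifiers to the prefix:
  ∀z ∀u ∃v (D(z) ∧ S(u) ∧ D(v))
The quantifier ∃z sits under an odd number of negations, so it flips to ∀z.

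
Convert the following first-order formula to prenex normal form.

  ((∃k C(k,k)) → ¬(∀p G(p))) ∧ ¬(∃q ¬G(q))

∀k ∃p ∀q ((¬C(k,k) ∨ ¬G(p)) ∧ G(q))

First replace A → B with ¬A ∨ B.
  (¬(∃k C(k,k)) ∨ ¬(∀p G(p))) ∧ ¬(∃q ¬G(q))
Drive negations inward (¬∀x A ≡ ∃x ¬A, ¬∃x A ≡ ∀x ¬A, De Morgan for ∧/∨):
  ((∀k ¬C(k,k)) ∨ (∃p ¬G(p))) ∧ (∀q G(q))
All bound variables are already distinct, so no renaming is needed.
Finally move all quantifiers to the prefix:
  ∀k ∃p ∀q ((¬C(k,k) ∨ ¬G(p)) ∧ G(q))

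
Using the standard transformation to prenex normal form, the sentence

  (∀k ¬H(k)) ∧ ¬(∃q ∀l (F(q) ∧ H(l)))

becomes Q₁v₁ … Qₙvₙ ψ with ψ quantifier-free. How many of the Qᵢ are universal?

2

Push ¬ through the quantifiers and connectives to reach negation normal form:
  (∀k ¬H(k)) ∧ (∀q ∃l (¬F(q) ∨ ¬H(l)))
All bound variables are already distinct, so no renaming is needed.
Pull the quantifiers to the front (each side's bound variable is not free in the other side):
  ∀k ∀q ∃l (¬H(k) ∧ (¬F(q) ∨ ¬H(l)))
The prefix is ∀k ∀q ∃l: 2 universal, 1 existential.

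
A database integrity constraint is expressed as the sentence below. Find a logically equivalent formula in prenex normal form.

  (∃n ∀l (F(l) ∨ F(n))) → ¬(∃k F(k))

Eliminate → and ↔ using ¬ and ∨.
  ¬(∃n ∀l (F(l) ∨ F(n))) ∨ ¬(∃k F(k))
Move each ¬ inward, flipping quantifiers it crosses:
  (∀n ∃l (¬F(l) ∧ ¬F(n))) ∨ (∀k ¬F(k))
Extract every quantifier outward, since the variables are now distinct and don't occur free across branches:
  ∀n ∃l ∀k (¬F(l) ∧ ¬F(n) ∨ ¬F(k))

∀n ∃l ∀k (¬F(l) ∧ ¬F(n) ∨ ¬F(k))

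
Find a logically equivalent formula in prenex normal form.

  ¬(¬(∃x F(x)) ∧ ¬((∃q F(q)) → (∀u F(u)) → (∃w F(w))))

First replace A → B with ¬A ∨ B.
  ¬(¬(∃x F(x)) ∧ ¬(¬(∃q F(q)) ∨ ¬(∀u F(u)) ∨ (∃w F(w))))
Push ¬ through the quantifiers and connectives to reach negation normal form:
  (∃x F(x)) ∨ (∀q ¬F(q)) ∨ (∃u ¬F(u)) ∨ (∃w F(w))
All bound variables are already distinct, so no renaming is needed.
Finally move all quantifiers to the prefix:
  ∃x ∀q ∃u ∃w (F(x) ∨ ¬F(q) ∨ ¬F(u) ∨ F(w))

∃x ∀q ∃u ∃w (F(x) ∨ ¬F(q) ∨ ¬F(u) ∨ F(w))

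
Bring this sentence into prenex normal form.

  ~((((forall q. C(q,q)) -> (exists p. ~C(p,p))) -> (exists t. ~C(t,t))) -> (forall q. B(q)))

Rewrite implications/biconditionals: A → B as ¬A ∨ B.
  ~(~(~(~(forall q. C(q,q)) | (exists p. ~C(p,p))) | (exists t. ~C(t,t))) | (forall q. B(q)))
Move each ¬ inward, flipping quantifiers it crosses:
  ((forall q. C(q,q)) & (forall p. C(p,p)) | (exists t. ~C(t,t))) & (exists q. ~B(q))
Standardize variables apart so no two quantifiers bind the same name: q↦z.
  ((forall q. C(q,q)) & (forall p. C(p,p)) | (exists t. ~C(t,t))) & (exists z. ~B(z))
Extract every quantifier outward, since the variables are now distinct and don't occur free across branches:
  forall q. forall p. exists t. exists z. ((C(q,q) & C(p,p) | ~C(t,t)) & ~B(z))

forall q. forall p. exists t. exists z. ((C(q,q) & C(p,p) | ~C(t,t)) & ~B(z))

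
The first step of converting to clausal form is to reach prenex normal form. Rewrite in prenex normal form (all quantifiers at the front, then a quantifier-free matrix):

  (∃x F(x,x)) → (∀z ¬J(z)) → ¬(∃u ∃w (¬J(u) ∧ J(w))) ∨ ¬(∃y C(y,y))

∀x ∃z ∀u ∀w ∀y (¬F(x,x) ∨ J(z) ∨ J(u) ∨ ¬J(w) ∨ ¬C(y,y))

Rewrite implications/biconditionals: A → B as ¬A ∨ B.
  ¬(∃x F(x,x)) ∨ ¬(∀z ¬J(z)) ∨ ¬(∃u ∃w (¬J(u) ∧ J(w))) ∨ ¬(∃y C(y,y))
Push ¬ through the quantifiers and connectives to reach negation normal form:
  (∀x ¬F(x,x)) ∨ (∃z J(z)) ∨ (∀u ∀w (J(u) ∨ ¬J(w))) ∨ (∀y ¬C(y,y))
All bound variables are already distinct, so no renaming is needed.
Extract every quantifier outward, since the variables are now distinct and don't occur free across branches:
  ∀x ∃z ∀u ∀w ∀y (¬F(x,x) ∨ J(z) ∨ J(u) ∨ ¬J(w) ∨ ¬C(y,y))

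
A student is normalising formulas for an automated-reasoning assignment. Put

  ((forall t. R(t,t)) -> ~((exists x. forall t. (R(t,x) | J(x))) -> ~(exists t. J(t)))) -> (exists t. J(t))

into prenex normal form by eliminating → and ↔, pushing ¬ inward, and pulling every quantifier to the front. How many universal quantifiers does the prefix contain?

Rewrite implications/biconditionals: A → B as ¬A ∨ B.
  ~(~(forall t. R(t,t)) | ~(~(exists x. forall t. (R(t,x) | J(x))) | ~(exists t. J(t)))) | (exists t. J(t))
Move each ¬ inward, flipping quantifiers it crosses:
  (forall t. R(t,t)) & ((forall x. exists t. (~R(t,x) & ~J(x))) | (forall t. ~J(t))) | (exists t. J(t))
Standardize variables apart so no two quantifiers bind the same name: t↦u1, t↦w, t↦z1.
  (forall t. R(t,t)) & ((forall x. exists u1. (~R(u1,x) & ~J(x))) | (forall w. ~J(w))) | (exists z1. J(z1))
Pull the quantifiers to the front (each side's bound variable is not free in the other side):
  forall t. forall x. exists u1. forall w. exists z1. (R(t,t) & (~R(u1,x) & ~J(x) | ~J(w)) | J(z1))
The prefix is forall t forall x exists u1 forall w exists z1: 3 universal, 2 existential.

3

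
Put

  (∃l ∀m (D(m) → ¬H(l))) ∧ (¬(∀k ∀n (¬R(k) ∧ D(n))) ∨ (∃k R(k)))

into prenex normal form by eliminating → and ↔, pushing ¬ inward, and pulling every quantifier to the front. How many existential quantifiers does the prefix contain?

Eliminate → and ↔ using ¬ and ∨.
  (∃l ∀m (¬D(m) ∨ ¬H(l))) ∧ (¬(∀k ∀n (¬R(k) ∧ D(n))) ∨ (∃k R(k)))
Push ¬ through the quantifiers and connectives to reach negation normal form:
  (∃l ∀m (¬D(m) ∨ ¬H(l))) ∧ ((∃k ∃n (R(k) ∨ ¬D(n))) ∨ (∃k R(k)))
Standardize variables apart so no two quantifiers bind the same name: k↦w.
  (∃l ∀m (¬D(m) ∨ ¬H(l))) ∧ ((∃k ∃n (R(k) ∨ ¬D(n))) ∨ (∃w R(w)))
Finally move all quantifiers to the prefix:
  ∃l ∀m ∃k ∃n ∃w ((¬D(m) ∨ ¬H(l)) ∧ (R(k) ∨ ¬D(n) ∨ R(w)))
The prefix is ∃l ∀m ∃k ∃n ∃w: 1 universal, 4 existential.

4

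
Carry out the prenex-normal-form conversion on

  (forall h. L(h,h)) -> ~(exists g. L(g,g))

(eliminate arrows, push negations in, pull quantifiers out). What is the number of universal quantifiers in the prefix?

First replace A → B with ¬A ∨ B.
  ~(forall h. L(h,h)) | ~(exists g. L(g,g))
Drive negations inward (¬∀x A ≡ ∃x ¬A, ¬∃x A ≡ ∀x ¬A, De Morgan for ∧/∨):
  (exists h. ~L(h,h)) | (forall g. ~L(g,g))
All bound variables are already distinct, so no renaming is needed.
Pull the quantifiers to the front (each side's bound variable is not free in the other side):
  exists h. forall g. (~L(h,h) | ~L(g,g))
The prefix is exists h forall g: 1 universal, 1 existential.

1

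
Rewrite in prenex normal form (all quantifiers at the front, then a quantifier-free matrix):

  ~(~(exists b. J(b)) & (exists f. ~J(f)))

exists b. forall f. (J(b) | J(f))

Push ¬ through the quantifiers and connectives to reach negation normal form:
  (exists b. J(b)) | (forall f. J(f))
All bound variables are already distinct, so no renaming is needed.
Pull the quantifiers to the front (each side's bound variable is not free in the other side):
  exists b. forall f. (J(b) | J(f))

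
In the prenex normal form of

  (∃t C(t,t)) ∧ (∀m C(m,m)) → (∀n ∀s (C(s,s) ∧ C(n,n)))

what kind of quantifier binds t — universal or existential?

universal

Rewrite implications/biconditionals: A → B as ¬A ∨ B.
  ¬((∃t C(t,t)) ∧ (∀m C(m,m))) ∨ (∀n ∀s (C(s,s) ∧ C(n,n)))
Drive negations inward (¬∀x A ≡ ∃x ¬A, ¬∃x A ≡ ∀x ¬A, De Morgan for ∧/∨):
  (∀t ¬C(t,t)) ∨ (∃m ¬C(m,m)) ∨ (∀n ∀s (C(s,s) ∧ C(n,n)))
Finally move all quantifiers to the prefix:
  ∀t ∃m ∀n ∀s (¬C(t,t) ∨ ¬C(m,m) ∨ C(s,s) ∧ C(n,n))
The quantifier ∃t sits under an odd number of negations (counting the antecedent side of each →), so it flips to ∀t.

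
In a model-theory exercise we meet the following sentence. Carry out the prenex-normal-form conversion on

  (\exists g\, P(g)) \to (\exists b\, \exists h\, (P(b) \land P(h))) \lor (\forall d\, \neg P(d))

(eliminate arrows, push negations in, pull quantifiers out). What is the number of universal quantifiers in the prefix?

Rewrite implications/biconditionals: A → B as ¬A ∨ B.
  \neg (\exists g\, P(g)) \lor (\exists b\, \exists h\, (P(b) \land P(h))) \lor (\forall d\, \neg P(d))
Move each ¬ inward, flipping quantifiers it crosses:
  (\forall g\, \neg P(g)) \lor (\exists b\, \exists h\, (P(b) \land P(h))) \lor (\forall d\, \neg P(d))
Finally move all quantifiers to the prefix:
  \forall g\, \exists b\, \exists h\, \forall d\, (\neg P(g) \lor P(b) \land P(h) \lor \neg P(d))
The prefix is \forall g \exists b \exists h \forall d: 2 universal, 2 existential.

2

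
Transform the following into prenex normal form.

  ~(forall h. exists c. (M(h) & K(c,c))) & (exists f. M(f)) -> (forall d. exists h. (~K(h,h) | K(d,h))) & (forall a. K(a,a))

forall h. exists c. forall f. forall d. exists x1. forall a. (M(h) & K(c,c) | ~M(f) | (~K(x1,x1) | K(d,x1)) & K(a,a))

First replace A → B with ¬A ∨ B.
  ~(~(forall h. exists c. (M(h) & K(c,c))) & (exists f. M(f))) | (forall d. exists h. (~K(h,h) | K(d,h))) & (forall a. K(a,a))
Push ¬ through the quantifiers and connectives to reach negation normal form:
  (forall h. exists c. (M(h) & K(c,c))) | (forall f. ~M(f)) | (forall d. exists h. (~K(h,h) | K(d,h))) & (forall a. K(a,a))
Rename bound variables to avoid capture: h↦x1.
  (forall h. exists c. (M(h) & K(c,c))) | (forall f. ~M(f)) | (forall d. exists x1. (~K(x1,x1) | K(d,x1))) & (forall a. K(a,a))
Pull the quantifiers to the front (each side's bound variable is not free in the other side):
  forall h. exists c. forall f. forall d. exists x1. forall a. (M(h) & K(c,c) | ~M(f) | (~K(x1,x1) | K(d,x1)) & K(a,a))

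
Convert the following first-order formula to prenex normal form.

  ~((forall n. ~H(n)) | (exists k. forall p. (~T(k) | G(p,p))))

exists n. forall k. exists p. (H(n) & T(k) & ~G(p,p))

Move each ¬ inward, flipping quantifiers it crosses:
  (exists n. H(n)) & (forall k. exists p. (T(k) & ~G(p,p)))
Pull the quantifiers to the front (each side's bound variable is not free in the other side):
  exists n. forall k. exists p. (H(n) & T(k) & ~G(p,p))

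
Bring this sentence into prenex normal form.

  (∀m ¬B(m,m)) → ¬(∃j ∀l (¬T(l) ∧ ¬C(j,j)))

∃m ∀j ∃l (B(m,m) ∨ T(l) ∨ C(j,j))

Eliminate → and ↔ using ¬ and ∨.
  ¬(∀m ¬B(m,m)) ∨ ¬(∃j ∀l (¬T(l) ∧ ¬C(j,j)))
Push ¬ through the quantifiers and connectives to reach negation normal form:
  (∃m B(m,m)) ∨ (∀j ∃l (T(l) ∨ C(j,j)))
All bound variables are already distinct, so no renaming is needed.
Pull the quantifiers to the front (each side's bound variable is not free in the other side):
  ∃m ∀j ∃l (B(m,m) ∨ T(l) ∨ C(j,j))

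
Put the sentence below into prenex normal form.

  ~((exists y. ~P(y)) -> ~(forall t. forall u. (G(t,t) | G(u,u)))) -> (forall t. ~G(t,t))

First replace A → B with ¬A ∨ B.
  ~~(~(exists y. ~P(y)) | ~(forall t. forall u. (G(t,t) | G(u,u)))) | (forall t. ~G(t,t))
Push ¬ through the quantifiers and connectives to reach negation normal form:
  (forall y. P(y)) | (exists t. exists u. (~G(t,t) & ~G(u,u))) | (forall t. ~G(t,t))
Rename bound variables to avoid capture: t↦y1.
  (forall y. P(y)) | (exists t. exists u. (~G(t,t) & ~G(u,u))) | (forall y1. ~G(y1,y1))
Finally move all quantifiers to the prefix:
  forall y. exists t. exists u. forall y1. (P(y) | ~G(t,t) & ~G(u,u) | ~G(y1,y1))

forall y. exists t. exists u. forall y1. (P(y) | ~G(t,t) & ~G(u,u) | ~G(y1,y1))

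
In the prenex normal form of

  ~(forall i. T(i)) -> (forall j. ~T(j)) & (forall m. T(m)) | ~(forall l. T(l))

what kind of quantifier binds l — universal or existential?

Rewrite implications/biconditionals: A → B as ¬A ∨ B.
  ~~(forall i. T(i)) | (forall j. ~T(j)) & (forall m. T(m)) | ~(forall l. T(l))
Move each ¬ inward, flipping quantifiers it crosses:
  (forall i. T(i)) | (forall j. ~T(j)) & (forall m. T(m)) | (exists l. ~T(l))
Extract every quantifier outward, since the variables are now distinct and don't occur free across branches:
  forall i. forall j. forall m. exists l. (T(i) | ~T(j) & T(m) | ~T(l))
The quantifier forall l sits under an odd number of negations (counting the antecedent side of each →), so it flips to exists l.

existential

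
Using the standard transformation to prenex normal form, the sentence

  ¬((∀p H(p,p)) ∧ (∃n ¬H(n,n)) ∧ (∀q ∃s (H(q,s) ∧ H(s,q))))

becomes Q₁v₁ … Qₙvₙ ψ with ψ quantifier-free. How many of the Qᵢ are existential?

2

Move each ¬ inward, flipping quantifiers it crosses:
  (∃p ¬H(p,p)) ∨ (∀n H(n,n)) ∨ (∃q ∀s (¬H(q,s) ∨ ¬H(s,q)))
All bound variables are already distinct, so no renaming is needed.
Extract every quantifier outward, since the variables are now distinct and don't occur free across branches:
  ∃p ∀n ∃q ∀s (¬H(p,p) ∨ H(n,n) ∨ ¬H(q,s) ∨ ¬H(s,q))
The prefix is ∃p ∀n ∃q ∀s: 2 universal, 2 existential.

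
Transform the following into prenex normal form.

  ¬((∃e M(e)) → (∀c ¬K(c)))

First replace A → B with ¬A ∨ B.
  ¬(¬(∃e M(e)) ∨ (∀c ¬K(c)))
Move each ¬ inward, flipping quantifiers it crosses:
  (∃e M(e)) ∧ (∃c K(c))
All bound variables are already distinct, so no renaming is needed.
Extract every quantifier outward, since the variables are now distinct and don't occur free across branches:
  ∃e ∃c (M(e) ∧ K(c))

∃e ∃c (M(e) ∧ K(c))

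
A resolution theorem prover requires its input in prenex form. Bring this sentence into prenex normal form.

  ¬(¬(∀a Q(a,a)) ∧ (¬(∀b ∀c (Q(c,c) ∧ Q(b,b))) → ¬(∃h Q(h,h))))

Rewrite implications/biconditionals: A → B as ¬A ∨ B.
  ¬(¬(∀a Q(a,a)) ∧ (¬¬(∀b ∀c (Q(c,c) ∧ Q(b,b))) ∨ ¬(∃h Q(h,h))))
Move each ¬ inward, flipping quantifiers it crosses:
  (∀a Q(a,a)) ∨ (∃b ∃c (¬Q(c,c) ∨ ¬Q(b,b))) ∧ (∃h Q(h,h))
Pull the quantifiers to the front (each side's bound variable is not free in the other side):
  ∀a ∃b ∃c ∃h (Q(a,a) ∨ (¬Q(c,c) ∨ ¬Q(b,b)) ∧ Q(h,h))

∀a ∃b ∃c ∃h (Q(a,a) ∨ (¬Q(c,c) ∨ ¬Q(b,b)) ∧ Q(h,h))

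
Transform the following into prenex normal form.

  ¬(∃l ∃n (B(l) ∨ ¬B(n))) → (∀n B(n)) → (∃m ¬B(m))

∃l ∃n ∃t ∃m (B(l) ∨ ¬B(n) ∨ ¬B(t) ∨ ¬B(m))

First replace A → B with ¬A ∨ B.
  ¬¬(∃l ∃n (B(l) ∨ ¬B(n))) ∨ ¬(∀n B(n)) ∨ (∃m ¬B(m))
Move each ¬ inward, flipping quantifiers it crosses:
  (∃l ∃n (B(l) ∨ ¬B(n))) ∨ (∃n ¬B(n)) ∨ (∃m ¬B(m))
Give each quantifier a distinct variable: n↦t.
  (∃l ∃n (B(l) ∨ ¬B(n))) ∨ (∃t ¬B(t)) ∨ (∃m ¬B(m))
Finally move all quantifiers to the prefix:
  ∃l ∃n ∃t ∃m (B(l) ∨ ¬B(n) ∨ ¬B(t) ∨ ¬B(m))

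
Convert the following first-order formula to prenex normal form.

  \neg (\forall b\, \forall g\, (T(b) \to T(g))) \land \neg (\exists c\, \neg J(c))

First replace A → B with ¬A ∨ B.
  \neg (\forall b\, \forall g\, (\neg T(b) \lor T(g))) \land \neg (\exists c\, \neg J(c))
Drive negations inward (¬∀x A ≡ ∃x ¬A, ¬∃x A ≡ ∀x ¬A, De Morgan for ∧/∨):
  (\exists b\, \exists g\, (T(b) \land \neg T(g))) \land (\forall c\, J(c))
Finally move all quantifiers to the prefix:
  \exists b\, \exists g\, \forall c\, (T(b) \land \neg T(g) \land J(c))

\exists b\, \exists g\, \forall c\, (T(b) \land \neg T(g) \land J(c))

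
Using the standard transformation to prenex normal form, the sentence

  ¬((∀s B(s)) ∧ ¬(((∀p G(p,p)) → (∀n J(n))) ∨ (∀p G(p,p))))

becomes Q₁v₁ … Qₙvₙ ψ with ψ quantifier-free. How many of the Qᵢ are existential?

Eliminate → and ↔ using ¬ and ∨.
  ¬((∀s B(s)) ∧ ¬(¬(∀p G(p,p)) ∨ (∀n J(n)) ∨ (∀p G(p,p))))
Push ¬ through the quantifiers and connectives to reach negation normal form:
  (∃s ¬B(s)) ∨ (∃p ¬G(p,p)) ∨ (∀n J(n)) ∨ (∀p G(p,p))
Rename bound variables to avoid capture: p↦v.
  (∃s ¬B(s)) ∨ (∃p ¬G(p,p)) ∨ (∀n J(n)) ∨ (∀v G(v,v))
Finally move all quantifiers to the prefix:
  ∃s ∃p ∀n ∀v (¬B(s) ∨ ¬G(p,p) ∨ J(n) ∨ G(v,v))
The prefix is ∃s ∃p ∀n ∀v: 2 universal, 2 existential.

2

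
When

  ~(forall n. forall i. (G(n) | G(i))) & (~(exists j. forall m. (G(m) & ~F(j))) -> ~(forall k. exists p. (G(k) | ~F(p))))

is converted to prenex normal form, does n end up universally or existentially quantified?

existential

First replace A → B with ¬A ∨ B.
  ~(forall n. forall i. (G(n) | G(i))) & (~~(exists j. forall m. (G(m) & ~F(j))) | ~(forall k. exists p. (G(k) | ~F(p))))
Drive negations inward (¬∀x A ≡ ∃x ¬A, ¬∃x A ≡ ∀x ¬A, De Morgan for ∧/∨):
  (exists n. exists i. (~G(n) & ~G(i))) & ((exists j. forall m. (G(m) & ~F(j))) | (exists k. forall p. (~G(k) & F(p))))
All bound variables are already distinct, so no renaming is needed.
Extract every quantifier outward, since the variables are now distinct and don't occur free across branches:
  exists n. exists i. exists j. forall m. exists k. forall p. (~G(n) & ~G(i) & (G(m) & ~F(j) | ~G(k) & F(p)))
The quantifier forall n sits under an odd number of negations (counting the antecedent side of each →), so it flips to exists n.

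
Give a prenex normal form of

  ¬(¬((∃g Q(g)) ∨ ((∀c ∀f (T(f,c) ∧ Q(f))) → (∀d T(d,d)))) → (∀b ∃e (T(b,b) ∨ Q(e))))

Eliminate → and ↔ using ¬ and ∨.
  ¬(¬¬((∃g Q(g)) ∨ ¬(∀c ∀f (T(f,c) ∧ Q(f))) ∨ (∀d T(d,d))) ∨ (∀b ∃e (T(b,b) ∨ Q(e))))
Drive negations inward (¬∀x A ≡ ∃x ¬A, ¬∃x A ≡ ∀x ¬A, De Morgan for ∧/∨):
  (∀g ¬Q(g)) ∧ (∀c ∀f (T(f,c) ∧ Q(f))) ∧ (∃d ¬T(d,d)) ∧ (∃b ∀e (¬T(b,b) ∧ ¬Q(e)))
All bound variables are already distinct, so no renaming is needed.
Finally move all quantifiers to the prefix:
  ∀g ∀c ∀f ∃d ∃b ∀e (¬Q(g) ∧ T(f,c) ∧ Q(f) ∧ ¬T(d,d) ∧ ¬T(b,b) ∧ ¬Q(e))

∀g ∀c ∀f ∃d ∃b ∀e (¬Q(g) ∧ T(f,c) ∧ Q(f) ∧ ¬T(d,d) ∧ ¬T(b,b) ∧ ¬Q(e))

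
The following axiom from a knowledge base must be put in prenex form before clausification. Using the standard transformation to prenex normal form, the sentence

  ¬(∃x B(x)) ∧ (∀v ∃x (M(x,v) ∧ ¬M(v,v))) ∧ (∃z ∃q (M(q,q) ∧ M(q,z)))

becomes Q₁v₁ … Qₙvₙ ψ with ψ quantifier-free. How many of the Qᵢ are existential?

Push ¬ through the quantifiers and connectives to reach negation normal form:
  (∀x ¬B(x)) ∧ (∀v ∃x (M(x,v) ∧ ¬M(v,v))) ∧ (∃z ∃q (M(q,q) ∧ M(q,z)))
Rename bound variables to avoid capture: x↦r.
  (∀x ¬B(x)) ∧ (∀v ∃r (M(r,v) ∧ ¬M(v,v))) ∧ (∃z ∃q (M(q,q) ∧ M(q,z)))
Finally move all quantifiers to the prefix:
  ∀x ∀v ∃r ∃z ∃q (¬B(x) ∧ M(r,v) ∧ ¬M(v,v) ∧ M(q,q) ∧ M(q,z))
The prefix is ∀x ∀v ∃r ∃z ∃q: 2 universal, 3 existential.

3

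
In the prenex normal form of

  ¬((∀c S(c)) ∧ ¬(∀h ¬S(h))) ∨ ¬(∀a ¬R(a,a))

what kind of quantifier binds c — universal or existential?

Move each ¬ inward, flipping quantifiers it crosses:
  (∃c ¬S(c)) ∨ (∀h ¬S(h)) ∨ (∃a R(a,a))
All bound variables are already distinct, so no renaming is needed.
Finally move all quantifiers to the prefix:
  ∃c ∀h ∃a (¬S(c) ∨ ¬S(h) ∨ R(a,a))
The quantifier ∀c sits under an odd number of negations, so it flips to ∃c.

existential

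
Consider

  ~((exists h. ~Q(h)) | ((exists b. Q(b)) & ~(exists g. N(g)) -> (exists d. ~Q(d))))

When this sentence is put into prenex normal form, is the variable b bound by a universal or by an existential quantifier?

existential

Rewrite implications/biconditionals: A → B as ¬A ∨ B.
  ~((exists h. ~Q(h)) | ~((exists b. Q(b)) & ~(exists g. N(g))) | (exists d. ~Q(d)))
Push ¬ through the quantifiers and connectives to reach negation normal form:
  (forall h. Q(h)) & (exists b. Q(b)) & (forall g. ~N(g)) & (forall d. Q(d))
All bound variables are already distinct, so no renaming is needed.
Extract every quantifier outward, since the variables are now distinct and don't occur free across branches:
  forall h. exists b. forall g. forall d. (Q(h) & Q(b) & ~N(g) & Q(d))
The quantifier exists b sits under an even number of negations (counting the antecedent side of each →), so it remains existential.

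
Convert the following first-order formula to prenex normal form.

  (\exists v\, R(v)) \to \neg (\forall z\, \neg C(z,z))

\forall v\, \exists z\, (\neg R(v) \lor C(z,z))

First replace A → B with ¬A ∨ B.
  \neg (\exists v\, R(v)) \lor \neg (\forall z\, \neg C(z,z))
Push ¬ through the quantifiers and connectives to reach negation normal form:
  (\forall v\, \neg R(v)) \lor (\exists z\, C(z,z))
Extract every quantifier outward, since the variables are now distinct and don't occur free across branches:
  \forall v\, \exists z\, (\neg R(v) \lor C(z,z))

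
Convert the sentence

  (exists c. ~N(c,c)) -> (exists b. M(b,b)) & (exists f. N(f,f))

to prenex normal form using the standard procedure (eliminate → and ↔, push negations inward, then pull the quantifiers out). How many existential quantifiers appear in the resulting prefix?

Rewrite implications/biconditionals: A → B as ¬A ∨ B.
  ~(exists c. ~N(c,c)) | (exists b. M(b,b)) & (exists f. N(f,f))
Drive negations inward (¬∀x A ≡ ∃x ¬A, ¬∃x A ≡ ∀x ¬A, De Morgan for ∧/∨):
  (forall c. N(c,c)) | (exists b. M(b,b)) & (exists f. N(f,f))
Pull the quantifiers to the front (each side's bound variable is not free in the other side):
  forall c. exists b. exists f. (N(c,c) | M(b,b) & N(f,f))
The prefix is forall c exists b exists f: 1 universal, 2 existential.

2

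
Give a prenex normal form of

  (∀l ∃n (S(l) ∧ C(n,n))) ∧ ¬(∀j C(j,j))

∀l ∃n ∃j (S(l) ∧ C(n,n) ∧ ¬C(j,j))

Push ¬ through the quantifiers and connectives to reach negation normal form:
  (∀l ∃n (S(l) ∧ C(n,n))) ∧ (∃j ¬C(j,j))
All bound variables are already distinct, so no renaming is needed.
Pull the quantifiers to the front (each side's bound variable is not free in the other side):
  ∀l ∃n ∃j (S(l) ∧ C(n,n) ∧ ¬C(j,j))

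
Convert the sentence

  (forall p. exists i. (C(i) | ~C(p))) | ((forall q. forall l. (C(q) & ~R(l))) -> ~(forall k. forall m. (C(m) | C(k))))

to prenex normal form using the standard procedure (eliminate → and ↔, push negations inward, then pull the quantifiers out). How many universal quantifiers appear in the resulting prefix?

1

Rewrite implications/biconditionals: A → B as ¬A ∨ B.
  (forall p. exists i. (C(i) | ~C(p))) | ~(forall q. forall l. (C(q) & ~R(l))) | ~(forall k. forall m. (C(m) | C(k)))
Push ¬ through the quantifiers and connectives to reach negation normal form:
  (forall p. exists i. (C(i) | ~C(p))) | (exists q. exists l. (~C(q) | R(l))) | (exists k. exists m. (~C(m) & ~C(k)))
All bound variables are already distinct, so no renaming is needed.
Extract every quantifier outward, since the variables are now distinct and don't occur free across branches:
  forall p. exists i. exists q. exists l. exists k. exists m. (C(i) | ~C(p) | ~C(q) | R(l) | ~C(m) & ~C(k))
The prefix is forall p exists i exists q exists l exists k exists m: 1 universal, 5 existential.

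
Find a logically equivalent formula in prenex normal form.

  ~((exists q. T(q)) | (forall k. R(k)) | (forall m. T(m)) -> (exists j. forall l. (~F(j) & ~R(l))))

First replace A → B with ¬A ∨ B.
  ~(~((exists q. T(q)) | (forall k. R(k)) | (forall m. T(m))) | (exists j. forall l. (~F(j) & ~R(l))))
Move each ¬ inward, flipping quantifiers it crosses:
  ((exists q. T(q)) | (forall k. R(k)) | (forall m. T(m))) & (forall j. exists l. (F(j) | R(l)))
Extract every quantifier outward, since the variables are now distinct and don't occur free across branches:
  exists q. forall k. forall m. forall j. exists l. ((T(q) | R(k) | T(m)) & (F(j) | R(l)))

exists q. forall k. forall m. forall j. exists l. ((T(q) | R(k) | T(m)) & (F(j) | R(l)))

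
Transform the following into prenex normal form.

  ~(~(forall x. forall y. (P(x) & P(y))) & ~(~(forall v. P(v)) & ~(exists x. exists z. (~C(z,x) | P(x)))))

forall x. forall y. exists v. forall p. forall z. (P(x) & P(y) | ~P(v) & C(z,p) & ~P(p))

Push ¬ through the quantifiers and connectives to reach negation normal form:
  (forall x. forall y. (P(x) & P(y))) | (exists v. ~P(v)) & (forall x. forall z. (C(z,x) & ~P(x)))
Give each quantifier a distinct variable: x↦p.
  (forall x. forall y. (P(x) & P(y))) | (exists v. ~P(v)) & (forall p. forall z. (C(z,p) & ~P(p)))
Finally move all quantifiers to the prefix:
  forall x. forall y. exists v. forall p. forall z. (P(x) & P(y) | ~P(v) & C(z,p) & ~P(p))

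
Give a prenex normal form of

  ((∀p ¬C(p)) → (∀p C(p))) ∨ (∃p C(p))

Eliminate → and ↔ using ¬ and ∨.
  ¬(∀p ¬C(p)) ∨ (∀p C(p)) ∨ (∃p C(p))
Move each ¬ inward, flipping quantifiers it crosses:
  (∃p C(p)) ∨ (∀p C(p)) ∨ (∃p C(p))
Standardize variables apart so no two quantifiers bind the same name: p↦b, p↦x1.
  (∃p C(p)) ∨ (∀b C(b)) ∨ (∃x1 C(x1))
Extract every quantifier outward, since the variables are now distinct and don't occur free across branches:
  ∃p ∀b ∃x1 (C(p) ∨ C(b) ∨ C(x1))

∃p ∀b ∃x1 (C(p) ∨ C(b) ∨ C(x1))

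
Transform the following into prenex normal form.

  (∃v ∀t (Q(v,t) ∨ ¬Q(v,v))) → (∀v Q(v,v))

Eliminate → and ↔ using ¬ and ∨.
  ¬(∃v ∀t (Q(v,t) ∨ ¬Q(v,v))) ∨ (∀v Q(v,v))
Push ¬ through the quantifiers and connectives to reach negation normal form:
  (∀v ∃t (¬Q(v,t) ∧ Q(v,v))) ∨ (∀v Q(v,v))
Give each quantifier a distinct variable: v↦v1.
  (∀v ∃t (¬Q(v,t) ∧ Q(v,v))) ∨ (∀v1 Q(v1,v1))
Extract every quantifier outward, since the variables are now distinct and don't occur free across branches:
  ∀v ∃t ∀v1 (¬Q(v,t) ∧ Q(v,v) ∨ Q(v1,v1))

∀v ∃t ∀v1 (¬Q(v,t) ∧ Q(v,v) ∨ Q(v1,v1))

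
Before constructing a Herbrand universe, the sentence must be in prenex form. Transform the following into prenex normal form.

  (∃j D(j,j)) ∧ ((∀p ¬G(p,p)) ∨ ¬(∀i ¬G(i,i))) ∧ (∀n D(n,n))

∃j ∀p ∃i ∀n (D(j,j) ∧ (¬G(p,p) ∨ G(i,i)) ∧ D(n,n))

Push ¬ through the quantifiers and connectives to reach negation normal form:
  (∃j D(j,j)) ∧ ((∀p ¬G(p,p)) ∨ (∃i G(i,i))) ∧ (∀n D(n,n))
All bound variables are already distinct, so no renaming is needed.
Pull the quantifiers to the front (each side's bound variable is not free in the other side):
  ∃j ∀p ∃i ∀n (D(j,j) ∧ (¬G(p,p) ∨ G(i,i)) ∧ D(n,n))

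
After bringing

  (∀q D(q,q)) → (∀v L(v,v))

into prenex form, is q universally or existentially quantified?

Rewrite implications/biconditionals: A → B as ¬A ∨ B.
  ¬(∀q D(q,q)) ∨ (∀v L(v,v))
Move each ¬ inward, flipping quantifiers it crosses:
  (∃q ¬D(q,q)) ∨ (∀v L(v,v))
Extract every quantifier outward, since the variables are now distinct and don't occur free across branches:
  ∃q ∀v (¬D(q,q) ∨ L(v,v))
The quantifier ∀q sits under an odd number of negations (counting the antecedent side of each →), so it flips to ∃q.

existential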